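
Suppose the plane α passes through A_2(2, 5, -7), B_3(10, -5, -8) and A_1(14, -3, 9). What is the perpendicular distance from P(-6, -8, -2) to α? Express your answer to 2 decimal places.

15.26

A_2B_3 = (8, -10, -1), A_2A_1 = (12, -8, 16); a normal to α is A_2B_3 × A_2A_1 = (-168, -140, 56).
Using A_2: α has equation -168x - 140y + 56z = -1428.
n·P − d = (-168)·(-6) + (-140)·(-8) + (56)·(-2) − (-1428) = 3444; |n| = √50960.
Distance = |3444| / √50960 = 3444/√50960 ≈ 15.26.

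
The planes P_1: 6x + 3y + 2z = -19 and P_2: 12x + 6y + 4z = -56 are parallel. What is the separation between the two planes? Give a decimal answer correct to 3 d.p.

1.286

Rescale P_2 by 1/2: 6x + 3y + 2z = -28. Then distance = |-19 − (-28)| / √49 ≈ 1.286.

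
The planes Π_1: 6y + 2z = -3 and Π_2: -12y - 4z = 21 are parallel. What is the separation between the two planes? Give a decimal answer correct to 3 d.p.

Rescale Π_2 by 1/(-2): 6y + 2z = -21/2. Then distance = |-3 − (-21/2)| / √40 ≈ 1.186.

1.186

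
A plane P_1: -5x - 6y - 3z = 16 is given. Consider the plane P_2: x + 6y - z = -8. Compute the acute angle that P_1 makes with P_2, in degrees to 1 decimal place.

42.5

cos θ = |n₁·n₂| / (|n₁||n₂|) = |-38| / (√70 · √38).
θ = arccos(0.73679) ≈ 42.5°.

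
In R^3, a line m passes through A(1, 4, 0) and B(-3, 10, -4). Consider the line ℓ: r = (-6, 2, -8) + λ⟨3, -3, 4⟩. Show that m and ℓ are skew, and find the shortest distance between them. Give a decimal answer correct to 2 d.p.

3.14

A direction vector for m is B − A = (-4, 6, -4).
Common perpendicular direction n = (-4, 6, -4) × (3, -3, 4) = (12, 4, -6).
With w = (-6, 2, -8) − (1, 4, 0) = (-7, -2, -8), w · n = -44.
Since n ≠ 0 the lines are not parallel, and w · n = -44 ≠ 0 so they do not intersect; hence they are skew.
Distance = |w · n| / |n| = |-44| / √196 ≈ 3.14.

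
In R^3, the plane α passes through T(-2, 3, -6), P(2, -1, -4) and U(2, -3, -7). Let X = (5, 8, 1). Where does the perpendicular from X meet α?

TP = (4, -4, 2), TU = (4, -6, -1); a normal to α is TP × TU = (16, 12, -8).
Using T: α has equation 16x + 12y - 8z = 52.
Foot = X − λn with λ = (n·X − d)/|n|² = (168 − 52)/464 = 1/4.
Foot = (5, 8, 1) − (1/4)·(16, 12, -8) = (1, 5, 3).

(1, 5, 3)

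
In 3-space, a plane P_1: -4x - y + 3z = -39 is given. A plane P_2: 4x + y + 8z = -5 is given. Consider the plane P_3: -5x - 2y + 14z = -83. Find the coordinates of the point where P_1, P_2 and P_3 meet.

(9, -9, -4)

Solving the 3×3 linear system -4x - y + 3z = -39, 4x + y + 8z = -5, -5x - 2y + 14z = -83 (e.g. by elimination or Cramer's rule, determinant = -33) gives (9, -9, -4).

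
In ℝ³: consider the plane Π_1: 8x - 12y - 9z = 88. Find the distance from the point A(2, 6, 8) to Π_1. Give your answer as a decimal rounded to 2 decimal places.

12.71

n·A − d = (8)·(2) + (-12)·(6) + (-9)·(8) − 88 = -216; |n| = √289.
Distance = |-216| / √289 = 216/√289 ≈ 12.71.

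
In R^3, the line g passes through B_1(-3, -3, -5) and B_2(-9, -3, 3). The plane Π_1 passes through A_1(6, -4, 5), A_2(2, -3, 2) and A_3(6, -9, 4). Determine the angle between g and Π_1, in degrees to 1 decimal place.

80.9

A direction vector for g is B_2 − B_1 = (-6, 0, 8).
A_1A_2 = (-4, 1, -3), A_1A_3 = (0, -5, -1); a normal to Π_1 is A_1A_2 × A_1A_3 = (-16, -4, 20).
Using A_1: Π_1 has equation -16x - 4y + 20z = 20.
sin θ = |n·v| / (|n||v|) = |256| / (√672 · √100) = 0.98754.
θ ≈ 80.9°.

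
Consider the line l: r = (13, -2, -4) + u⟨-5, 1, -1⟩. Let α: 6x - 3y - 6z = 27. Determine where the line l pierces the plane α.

(-2, 1, -7)

Substitute r = (13, -2, -4) + t(-5, 1, -1) into the plane: 108 + (-27)t = 27, so t = 3.
Intersection: (13, -2, -4) + 3·(-5, 1, -1) = (-2, 1, -7).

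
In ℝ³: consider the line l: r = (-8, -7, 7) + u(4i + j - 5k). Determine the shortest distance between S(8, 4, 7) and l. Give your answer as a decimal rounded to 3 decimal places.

15.591

Taking (-8, -7, 7) on l with direction v = (4, 1, -5): w = S − (-8, -7, 7) = (16, 11, 0), and w × v = (-55, 80, -28).
Distance = |w × v| / |v| = √10209 / √42 ≈ 15.591.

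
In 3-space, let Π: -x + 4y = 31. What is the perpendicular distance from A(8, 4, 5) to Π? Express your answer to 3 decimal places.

n·A − d = (-1)·(8) + (4)·(4) + (0)·(5) − 31 = -23; |n| = √17.
Distance = |-23| / √17 = 23/√17 ≈ 5.578.

5.578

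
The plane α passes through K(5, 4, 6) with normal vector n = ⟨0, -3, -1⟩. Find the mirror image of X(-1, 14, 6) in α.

(-1, -4, 0)

α: n·r = n·K gives -3y - z = -18.
λ = (n·X − d)/|n|² = (-48 − (-18))/10 = -3.
Reflection = X − 2λn = (-1, 14, 6) − (-6)·(0, -3, -1) = (-1, -4, 0).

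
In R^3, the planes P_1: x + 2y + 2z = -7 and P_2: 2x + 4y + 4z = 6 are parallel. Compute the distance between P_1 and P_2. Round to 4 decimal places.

Rescale P_2 by 1/2: x + 2y + 2z = 3. Then distance = |-7 − 3| / √9 ≈ 3.3333.

3.3333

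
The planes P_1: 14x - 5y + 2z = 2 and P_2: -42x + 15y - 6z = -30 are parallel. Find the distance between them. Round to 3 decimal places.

Rescale P_2 by 1/(-3): 14x - 5y + 2z = 10. Then distance = |2 − 10| / √225 ≈ 0.533.

0.533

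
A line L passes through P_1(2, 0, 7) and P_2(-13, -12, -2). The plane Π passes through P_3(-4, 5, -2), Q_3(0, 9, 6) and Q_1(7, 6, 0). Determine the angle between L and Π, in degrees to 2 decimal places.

18.43

A direction vector for L is P_2 − P_1 = (-15, -12, -9).
P_3Q_3 = (4, 4, 8), P_3Q_1 = (11, 1, 2); a normal to Π is P_3Q_3 × P_3Q_1 = (0, 80, -40).
Using P_3: Π has equation 80y - 40z = 480.
sin θ = |n·v| / (|n||v|) = |-600| / (√8000 · √450) = 0.31623.
θ ≈ 18.43°.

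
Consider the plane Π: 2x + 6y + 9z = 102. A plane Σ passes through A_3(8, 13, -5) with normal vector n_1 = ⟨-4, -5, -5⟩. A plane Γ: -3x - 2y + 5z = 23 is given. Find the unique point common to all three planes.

(3, 4, 8)

Σ: n_1·r = n_1·A_3 gives -4x - 5y - 5z = -72.
Solving the 3×3 linear system 2x + 6y + 9z = 102, -4x - 5y - 5z = -72, -3x - 2y + 5z = 23 (e.g. by elimination or Cramer's rule, determinant = 77) gives (3, 4, 8).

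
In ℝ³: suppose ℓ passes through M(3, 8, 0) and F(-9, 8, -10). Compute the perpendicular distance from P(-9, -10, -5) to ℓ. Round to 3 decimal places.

A direction vector for ℓ is F − M = (-12, 0, -10).
Taking (3, 8, 0) on ℓ with direction v = (-12, 0, -10): w = P − (3, 8, 0) = (-12, -18, -5), and w × v = (180, -60, -216).
Distance = |w × v| / |v| = √82656 / √244 ≈ 18.405.

18.405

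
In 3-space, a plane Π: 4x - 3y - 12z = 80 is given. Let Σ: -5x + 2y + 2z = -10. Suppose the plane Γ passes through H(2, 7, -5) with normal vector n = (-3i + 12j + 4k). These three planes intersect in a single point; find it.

Γ: n·r = n·H gives -3x + 12y + 4z = 58.
Solving the 3×3 linear system 4x - 3y - 12z = 80, -5x + 2y + 2z = -10, -3x + 12y + 4z = 58 (e.g. by elimination or Cramer's rule, determinant = 542) gives (2, 8, -8).

(2, 8, -8)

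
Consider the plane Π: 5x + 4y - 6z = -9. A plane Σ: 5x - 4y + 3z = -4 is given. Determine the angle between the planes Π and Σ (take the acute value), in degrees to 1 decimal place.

81.7

cos θ = |n₁·n₂| / (|n₁||n₂|) = |-9| / (√77 · √50).
θ = arccos(0.14505) ≈ 81.7°.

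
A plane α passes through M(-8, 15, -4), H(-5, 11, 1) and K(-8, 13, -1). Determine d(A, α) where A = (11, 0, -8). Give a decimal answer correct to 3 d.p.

MH = (3, -4, 5), MK = (0, -2, 3); a normal to α is MH × MK = (-2, -9, -6).
Using M: α has equation -2x - 9y - 6z = -95.
n·A − d = (-2)·(11) + (-9)·(0) + (-6)·(-8) − (-95) = 121; |n| = √121.
Distance = |121| / √121 = 121/√121 ≈ 11.000.

11.000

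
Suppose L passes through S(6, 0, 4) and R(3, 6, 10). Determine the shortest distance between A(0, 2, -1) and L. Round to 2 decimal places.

A direction vector for L is R − S = (-3, 6, 6).
Taking (6, 0, 4) on L with direction v = (-3, 6, 6): w = A − (6, 0, 4) = (-6, 2, -5), and w × v = (42, 51, -30).
Distance = |w × v| / |v| = √5265 / √81 ≈ 8.06.

8.06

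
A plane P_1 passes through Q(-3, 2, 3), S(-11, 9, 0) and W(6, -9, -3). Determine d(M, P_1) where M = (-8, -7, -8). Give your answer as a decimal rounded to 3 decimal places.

QS = (-8, 7, -3), QW = (9, -11, -6); a normal to P_1 is QS × QW = (-75, -75, 25).
Using Q: P_1 has equation -75x - 75y + 25z = 150.
n·M − d = (-75)·(-8) + (-75)·(-7) + (25)·(-8) − 150 = 775; |n| = √11875.
Distance = |775| / √11875 = 775/√11875 ≈ 7.112.

7.112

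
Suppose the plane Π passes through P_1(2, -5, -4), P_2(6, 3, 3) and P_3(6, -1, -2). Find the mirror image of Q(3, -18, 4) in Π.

(-9, 2, -12)

P_1P_2 = (4, 8, 7), P_1P_3 = (4, 4, 2); a normal to Π is P_1P_2 × P_1P_3 = (-12, 20, -16).
Using P_1: Π has equation -12x + 20y - 16z = -60.
λ = (n·Q − d)/|n|² = (-460 − (-60))/800 = -1/2.
Reflection = Q − 2λn = (3, -18, 4) − (-1)·(-12, 20, -16) = (-9, 2, -12).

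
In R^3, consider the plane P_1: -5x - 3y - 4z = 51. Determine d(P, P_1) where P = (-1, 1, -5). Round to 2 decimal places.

n·P − d = (-5)·(-1) + (-3)·(1) + (-4)·(-5) − 51 = -29; |n| = √50.
Distance = |-29| / √50 = 29/√50 ≈ 4.10.

4.10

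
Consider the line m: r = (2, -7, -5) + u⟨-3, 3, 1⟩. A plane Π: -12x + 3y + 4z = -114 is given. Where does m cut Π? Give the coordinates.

Substitute r = (2, -7, -5) + t(-3, 3, 1) into the plane: -65 + 49t = -114, so t = -1.
Intersection: (2, -7, -5) + (-1)·(-3, 3, 1) = (5, -10, -6).

(5, -10, -6)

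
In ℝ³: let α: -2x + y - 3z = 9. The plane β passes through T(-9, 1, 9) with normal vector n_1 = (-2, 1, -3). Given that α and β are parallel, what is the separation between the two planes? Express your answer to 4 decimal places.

4.5434

β: n_1·r = n_1·T gives -2x + y - 3z = -8.
Same normal n = (-2, 1, -3) with |n| = √14; distance = |9 − (-8)| / |n| = 17/√14 ≈ 4.5434.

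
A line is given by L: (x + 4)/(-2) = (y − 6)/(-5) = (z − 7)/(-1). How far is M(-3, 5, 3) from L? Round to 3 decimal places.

4.046

L has direction (-2, -5, -1) through (-4, 6, 7).
Taking (-4, 6, 7) on L with direction v = (-2, -5, -1): w = M − (-4, 6, 7) = (1, -1, -4), and w × v = (-19, 9, -7).
Distance = |w × v| / |v| = √491 / √30 ≈ 4.046.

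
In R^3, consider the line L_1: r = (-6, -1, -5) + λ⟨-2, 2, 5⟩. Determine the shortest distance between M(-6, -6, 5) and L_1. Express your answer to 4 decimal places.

8.7473

Taking (-6, -1, -5) on L_1 with direction v = (-2, 2, 5): w = M − (-6, -1, -5) = (0, -5, 10), and w × v = (-45, -20, -10).
Distance = |w × v| / |v| = √2525 / √33 ≈ 8.7473.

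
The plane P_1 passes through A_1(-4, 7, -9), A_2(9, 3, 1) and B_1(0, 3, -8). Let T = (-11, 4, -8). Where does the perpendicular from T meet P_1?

A_1A_2 = (13, -4, 10), A_1B_1 = (4, -4, 1); a normal to P_1 is A_1A_2 × A_1B_1 = (36, 27, -36).
Using A_1: P_1 has equation 36x + 27y - 36z = 369.
Foot = T − λn with λ = (n·T − d)/|n|² = (0 − 369)/3321 = -1/9.
Foot = (-11, 4, -8) − (-1/9)·(36, 27, -36) = (-7, 7, -12).

(-7, 7, -12)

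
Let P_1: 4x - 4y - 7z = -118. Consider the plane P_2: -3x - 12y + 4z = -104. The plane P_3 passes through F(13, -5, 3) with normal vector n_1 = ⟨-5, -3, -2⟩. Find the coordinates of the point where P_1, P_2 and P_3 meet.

P_3: n_1·r = n_1·F gives -5x - 3y - 2z = -56.
Solving the 3×3 linear system 4x - 4y - 7z = -118, -3x - 12y + 4z = -104, -5x - 3y - 2z = -56 (e.g. by elimination or Cramer's rule, determinant = 605) gives (0, 12, 10).

(0, 12, 10)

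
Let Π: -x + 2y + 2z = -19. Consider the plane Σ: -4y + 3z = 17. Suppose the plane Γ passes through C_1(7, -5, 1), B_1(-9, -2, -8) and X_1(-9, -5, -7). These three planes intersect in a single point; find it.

C_1B_1 = (-16, 3, -9), C_1X_1 = (-16, 0, -8); a normal to Γ is C_1B_1 × C_1X_1 = (-24, 16, 48).
Using C_1: Γ has equation -24x + 16y + 48z = -200.
Solving the 3×3 linear system -x + 2y + 2z = -19, -4y + 3z = 17, -24x + 16y + 48z = -200 (e.g. by elimination or Cramer's rule, determinant = -96) gives (-7, -8, -5).

(-7, -8, -5)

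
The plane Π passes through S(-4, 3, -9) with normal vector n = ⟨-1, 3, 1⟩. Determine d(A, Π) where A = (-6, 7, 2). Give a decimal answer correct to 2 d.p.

Π: n·r = n·S gives -x + 3y + z = 4.
n·A − d = (-1)·(-6) + (3)·(7) + (1)·(2) − 4 = 25; |n| = √11.
Distance = |25| / √11 = 25/√11 ≈ 7.54.

7.54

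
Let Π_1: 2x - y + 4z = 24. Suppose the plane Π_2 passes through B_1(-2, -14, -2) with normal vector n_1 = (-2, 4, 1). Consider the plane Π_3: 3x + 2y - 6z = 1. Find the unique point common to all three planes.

Π_2: n_1·r = n_1·B_1 gives -2x + 4y + z = -54.
Solving the 3×3 linear system 2x - y + 4z = 24, -2x + 4y + z = -54, 3x + 2y - 6z = 1 (e.g. by elimination or Cramer's rule, determinant = -107) gives (7, -10, 0).

(7, -10, 0)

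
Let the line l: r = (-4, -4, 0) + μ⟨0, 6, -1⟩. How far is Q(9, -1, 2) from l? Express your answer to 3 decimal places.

13.232

Taking (-4, -4, 0) on l with direction v = (0, 6, -1): w = Q − (-4, -4, 0) = (13, 3, 2), and w × v = (-15, 13, 78).
Distance = |w × v| / |v| = √6478 / √37 ≈ 13.232.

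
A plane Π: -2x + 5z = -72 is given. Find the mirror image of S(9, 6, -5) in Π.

λ = (n·S − d)/|n|² = (-43 − (-72))/29 = 1.
Reflection = S − 2λn = (9, 6, -5) − 2·(-2, 0, 5) = (13, 6, -15).

(13, 6, -15)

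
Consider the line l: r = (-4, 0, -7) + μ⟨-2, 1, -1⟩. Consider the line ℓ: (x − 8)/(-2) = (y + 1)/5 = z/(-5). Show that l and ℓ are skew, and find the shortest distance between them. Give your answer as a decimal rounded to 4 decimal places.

4.2426

ℓ has direction (-2, 5, -5) through (8, -1, 0).
Common perpendicular direction n = (-2, 1, -1) × (-2, 5, -5) = (0, -8, -8).
With w = (8, -1, 0) − (-4, 0, -7) = (12, -1, 7), w · n = -48.
Since n ≠ 0 the lines are not parallel, and w · n = -48 ≠ 0 so they do not intersect; hence they are skew.
Distance = |w · n| / |n| = |-48| / √128 ≈ 4.2426.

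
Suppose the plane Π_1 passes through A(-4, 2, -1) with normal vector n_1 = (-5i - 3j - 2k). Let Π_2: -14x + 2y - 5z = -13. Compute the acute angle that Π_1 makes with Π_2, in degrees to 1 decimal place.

Π_1: n_1·r = n_1·A gives -5x - 3y - 2z = 16.
cos θ = |n₁·n₂| / (|n₁||n₂|) = |74| / (√38 · √225).
θ = arccos(0.80029) ≈ 36.8°.

36.8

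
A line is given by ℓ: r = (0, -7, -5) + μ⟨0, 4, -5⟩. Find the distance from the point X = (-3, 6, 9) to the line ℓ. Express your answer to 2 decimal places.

19.13

Taking (0, -7, -5) on ℓ with direction v = (0, 4, -5): w = X − (0, -7, -5) = (-3, 13, 14), and w × v = (-121, -15, -12).
Distance = |w × v| / |v| = √15010 / √41 ≈ 19.13.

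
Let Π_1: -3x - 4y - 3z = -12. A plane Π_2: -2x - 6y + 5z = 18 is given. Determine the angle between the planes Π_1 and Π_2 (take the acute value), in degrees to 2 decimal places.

71.39

cos θ = |n₁·n₂| / (|n₁||n₂|) = |15| / (√34 · √65).
θ = arccos(0.31908) ≈ 71.39°.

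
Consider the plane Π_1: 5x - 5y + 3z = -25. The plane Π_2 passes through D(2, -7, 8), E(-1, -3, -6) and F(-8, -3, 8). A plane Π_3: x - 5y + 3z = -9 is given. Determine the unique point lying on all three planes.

DE = (-3, 4, -14), DF = (-10, 4, 0); a normal to Π_2 is DE × DF = (56, 140, 28).
Using D: Π_2 has equation 56x + 140y + 28z = -644.
Solving the 3×3 linear system 5x - 5y + 3z = -25, 56x + 140y + 28z = -644, x - 5y + 3z = -9 (e.g. by elimination or Cramer's rule, determinant = 2240) gives (-4, -2, -5).

(-4, -2, -5)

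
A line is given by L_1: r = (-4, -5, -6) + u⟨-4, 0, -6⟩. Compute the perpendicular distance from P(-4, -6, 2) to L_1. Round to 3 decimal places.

4.549

Taking (-4, -5, -6) on L_1 with direction v = (-4, 0, -6): w = P − (-4, -5, -6) = (0, -1, 8), and w × v = (6, -32, -4).
Distance = |w × v| / |v| = √1076 / √52 ≈ 4.549.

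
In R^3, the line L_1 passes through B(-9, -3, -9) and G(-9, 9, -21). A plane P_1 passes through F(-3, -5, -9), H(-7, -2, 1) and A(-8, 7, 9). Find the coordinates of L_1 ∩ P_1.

A direction vector for L_1 is G − B = (0, 12, -12).
FH = (-4, 3, 10), FA = (-5, 12, 18); a normal to P_1 is FH × FA = (-66, 22, -33).
Using F: P_1 has equation -66x + 22y - 33z = 385.
Substitute r = (-9, -3, -9) + t(0, 12, -12) into the plane: 825 + 660t = 385, so t = -2/3.
Intersection: (-9, -3, -9) + (-2/3)·(0, 12, -12) = (-9, -11, -1).

(-9, -11, -1)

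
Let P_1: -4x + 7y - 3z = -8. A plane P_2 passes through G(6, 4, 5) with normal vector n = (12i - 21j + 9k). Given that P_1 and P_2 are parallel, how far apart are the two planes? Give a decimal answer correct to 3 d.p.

P_2: n·r = n·G gives 12x - 21y + 9z = 33.
Rescale P_2 by 1/(-3): -4x + 7y - 3z = -11. Then distance = |-8 − (-11)| / √74 ≈ 0.349.

0.349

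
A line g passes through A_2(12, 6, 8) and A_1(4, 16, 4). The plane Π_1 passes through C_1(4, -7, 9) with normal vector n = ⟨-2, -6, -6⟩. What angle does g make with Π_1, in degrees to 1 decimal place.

A direction vector for g is A_1 − A_2 = (-8, 10, -4).
Π_1: n·r = n·C_1 gives -2x - 6y - 6z = -20.
sin θ = |n·v| / (|n||v|) = |-20| / (√76 · √180) = 0.17100.
θ ≈ 9.8°.

9.8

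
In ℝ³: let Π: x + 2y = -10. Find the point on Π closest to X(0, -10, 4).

(2, -6, 4)

Foot = X − λn with λ = (n·X − d)/|n|² = (-20 − (-10))/5 = -2.
Foot = (0, -10, 4) − (-2)·(1, 2, 0) = (2, -6, 4).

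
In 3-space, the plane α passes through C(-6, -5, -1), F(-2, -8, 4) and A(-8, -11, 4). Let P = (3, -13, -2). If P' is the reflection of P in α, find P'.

(-3, -1, 10)

CF = (4, -3, 5), CA = (-2, -6, 5); a normal to α is CF × CA = (15, -30, -30).
Using C: α has equation 15x - 30y - 30z = 90.
λ = (n·P − d)/|n|² = (495 − 90)/2025 = 1/5.
Reflection = P − 2λn = (3, -13, -2) − (2/5)·(15, -30, -30) = (-3, -1, 10).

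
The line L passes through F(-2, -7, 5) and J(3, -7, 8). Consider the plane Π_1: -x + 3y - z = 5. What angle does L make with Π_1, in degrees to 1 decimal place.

24.4

A direction vector for L is J − F = (5, 0, 3).
sin θ = |n·v| / (|n||v|) = |-8| / (√11 · √34) = 0.41367.
θ ≈ 24.4°.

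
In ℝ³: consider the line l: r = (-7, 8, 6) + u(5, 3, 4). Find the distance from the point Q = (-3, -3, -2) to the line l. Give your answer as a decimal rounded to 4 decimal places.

12.6689

Taking (-7, 8, 6) on l with direction v = (5, 3, 4): w = Q − (-7, 8, 6) = (4, -11, -8), and w × v = (-20, -56, 67).
Distance = |w × v| / |v| = √8025 / √50 ≈ 12.6689.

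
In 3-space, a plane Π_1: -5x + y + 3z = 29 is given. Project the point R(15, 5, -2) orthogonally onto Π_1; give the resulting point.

(0, 8, 7)

Foot = R − λn with λ = (n·R − d)/|n|² = (-76 − 29)/35 = -3.
Foot = (15, 5, -2) − (-3)·(-5, 1, 3) = (0, 8, 7).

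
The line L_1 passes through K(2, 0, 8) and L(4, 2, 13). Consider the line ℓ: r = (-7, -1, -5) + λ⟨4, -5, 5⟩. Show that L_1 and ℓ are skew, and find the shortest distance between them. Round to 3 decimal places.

2.241

A direction vector for L_1 is L − K = (2, 2, 5).
Common perpendicular direction n = (2, 2, 5) × (4, -5, 5) = (35, 10, -18).
With w = (-7, -1, -5) − (2, 0, 8) = (-9, -1, -13), w · n = -91.
Since n ≠ 0 the lines are not parallel, and w · n = -91 ≠ 0 so they do not intersect; hence they are skew.
Distance = |w · n| / |n| = |-91| / √1649 ≈ 2.241.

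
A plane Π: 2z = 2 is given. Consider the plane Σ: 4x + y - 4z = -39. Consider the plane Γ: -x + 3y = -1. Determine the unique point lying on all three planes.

(-8, -3, 1)

Solving the 3×3 linear system 2z = 2, 4x + y - 4z = -39, -x + 3y = -1 (e.g. by elimination or Cramer's rule, determinant = 26) gives (-8, -3, 1).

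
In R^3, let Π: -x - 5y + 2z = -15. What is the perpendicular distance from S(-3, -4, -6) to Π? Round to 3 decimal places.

4.747

n·S − d = (-1)·(-3) + (-5)·(-4) + (2)·(-6) − (-15) = 26; |n| = √30.
Distance = |26| / √30 = 26/√30 ≈ 4.747.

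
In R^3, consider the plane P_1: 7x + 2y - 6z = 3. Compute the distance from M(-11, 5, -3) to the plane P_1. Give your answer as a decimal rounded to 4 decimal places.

n·M − d = (7)·(-11) + (2)·(5) + (-6)·(-3) − 3 = -52; |n| = √89.
Distance = |-52| / √89 = 52/√89 ≈ 5.5120.

5.5120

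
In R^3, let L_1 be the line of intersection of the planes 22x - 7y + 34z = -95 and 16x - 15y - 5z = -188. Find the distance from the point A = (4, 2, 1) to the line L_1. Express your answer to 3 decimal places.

Direction of L_1: (22, -7, 34) × (16, -15, -5) = (545, 654, -218).
A point on L_1: solving the two plane equations with x = -8 gives (-8, 3, 3).
Taking (-8, 3, 3) on L_1 with direction v = (545, 654, -218): w = A − (-8, 3, 3) = (12, -1, -2), and w × v = (1526, 1526, 8393).
Distance = |w × v| / |v| = √75099801 / √772265 ≈ 9.861.

9.861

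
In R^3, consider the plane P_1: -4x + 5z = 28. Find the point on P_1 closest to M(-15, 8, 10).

Foot = M − λn with λ = (n·M − d)/|n|² = (110 − 28)/41 = 2.
Foot = (-15, 8, 10) − 2·(-4, 0, 5) = (-7, 8, 0).

(-7, 8, 0)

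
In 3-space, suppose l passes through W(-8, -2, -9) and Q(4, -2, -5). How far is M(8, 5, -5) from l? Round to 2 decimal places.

7.11

A direction vector for l is Q − W = (12, 0, 4).
Taking (-8, -2, -9) on l with direction v = (12, 0, 4): w = M − (-8, -2, -9) = (16, 7, 4), and w × v = (28, -16, -84).
Distance = |w × v| / |v| = √8096 / √160 ≈ 7.11.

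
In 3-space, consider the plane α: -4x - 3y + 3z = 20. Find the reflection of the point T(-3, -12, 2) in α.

λ = (n·T − d)/|n|² = (54 − 20)/34 = 1.
Reflection = T − 2λn = (-3, -12, 2) − 2·(-4, -3, 3) = (5, -6, -4).

(5, -6, -4)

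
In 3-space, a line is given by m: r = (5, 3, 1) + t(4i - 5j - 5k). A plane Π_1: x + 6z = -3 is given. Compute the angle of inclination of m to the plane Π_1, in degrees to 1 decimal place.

sin θ = |n·v| / (|n||v|) = |-26| / (√37 · √66) = 0.52614.
θ ≈ 31.7°.

31.7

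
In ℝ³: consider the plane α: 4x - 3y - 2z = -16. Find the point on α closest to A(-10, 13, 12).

Foot = A − λn with λ = (n·A − d)/|n|² = (-103 − (-16))/29 = -3.
Foot = (-10, 13, 12) − (-3)·(4, -3, -2) = (2, 4, 6).

(2, 4, 6)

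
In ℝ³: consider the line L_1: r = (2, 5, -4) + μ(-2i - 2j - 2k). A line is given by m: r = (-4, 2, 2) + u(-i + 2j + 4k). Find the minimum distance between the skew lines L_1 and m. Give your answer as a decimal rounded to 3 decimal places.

Common perpendicular direction n = (-2, -2, -2) × (-1, 2, 4) = (-4, 10, -6).
With w = (-4, 2, 2) − (2, 5, -4) = (-6, -3, 6), w · n = -42.
Distance = |w · n| / |n| = |-42| / √152 ≈ 3.407.

3.407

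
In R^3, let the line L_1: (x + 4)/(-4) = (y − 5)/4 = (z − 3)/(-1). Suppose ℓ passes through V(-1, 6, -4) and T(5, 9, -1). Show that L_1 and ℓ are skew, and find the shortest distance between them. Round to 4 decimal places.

7.6789

L_1 has direction (-4, 4, -1) through (-4, 5, 3).
A direction vector for ℓ is T − V = (6, 3, 3).
Common perpendicular direction n = (-4, 4, -1) × (6, 3, 3) = (15, 6, -36).
With w = (-1, 6, -4) − (-4, 5, 3) = (3, 1, -7), w · n = 303.
Since n ≠ 0 the lines are not parallel, and w · n = 303 ≠ 0 so they do not intersect; hence they are skew.
Distance = |w · n| / |n| = |303| / √1557 ≈ 7.6789.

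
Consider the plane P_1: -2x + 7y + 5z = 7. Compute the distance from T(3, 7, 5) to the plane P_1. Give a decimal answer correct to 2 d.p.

n·T − d = (-2)·(3) + (7)·(7) + (5)·(5) − 7 = 61; |n| = √78.
Distance = |61| / √78 = 61/√78 ≈ 6.91.

6.91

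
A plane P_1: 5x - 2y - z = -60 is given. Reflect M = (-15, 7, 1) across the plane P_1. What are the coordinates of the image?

λ = (n·M − d)/|n|² = (-90 − (-60))/30 = -1.
Reflection = M − 2λn = (-15, 7, 1) − (-2)·(5, -2, -1) = (-5, 3, -1).

(-5, 3, -1)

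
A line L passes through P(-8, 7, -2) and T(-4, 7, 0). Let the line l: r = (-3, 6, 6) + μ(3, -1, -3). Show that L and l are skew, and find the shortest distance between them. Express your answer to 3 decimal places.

2.157

A direction vector for L is T − P = (4, 0, 2).
Common perpendicular direction n = (4, 0, 2) × (3, -1, -3) = (2, 18, -4).
With w = (-3, 6, 6) − (-8, 7, -2) = (5, -1, 8), w · n = -40.
Since n ≠ 0 the lines are not parallel, and w · n = -40 ≠ 0 so they do not intersect; hence they are skew.
Distance = |w · n| / |n| = |-40| / √344 ≈ 2.157.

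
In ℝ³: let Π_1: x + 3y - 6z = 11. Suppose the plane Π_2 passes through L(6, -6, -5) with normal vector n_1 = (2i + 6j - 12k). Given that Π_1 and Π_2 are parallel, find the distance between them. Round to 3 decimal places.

Π_2: n_1·r = n_1·L gives 2x + 6y - 12z = 36.
Rescale Π_2 by 1/2: x + 3y - 6z = 18. Then distance = |11 − 18| / √46 ≈ 1.032.

1.032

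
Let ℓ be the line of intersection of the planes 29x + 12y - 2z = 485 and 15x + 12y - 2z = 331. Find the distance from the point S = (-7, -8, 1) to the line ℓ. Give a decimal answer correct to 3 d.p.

28.194

Direction of ℓ: (29, 12, -2) × (15, 12, -2) = (0, 28, 168).
A point on ℓ: solving the two plane equations with y = 12 gives (11, 12, -11).
Taking (11, 12, -11) on ℓ with direction v = (0, 28, 168): w = S − (11, 12, -11) = (-18, -20, 12), and w × v = (-3696, 3024, -504).
Distance = |w × v| / |v| = √23059008 / √29008 ≈ 28.194.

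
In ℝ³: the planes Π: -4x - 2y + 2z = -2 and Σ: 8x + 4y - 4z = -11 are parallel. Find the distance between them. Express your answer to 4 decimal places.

Rescale Σ by 1/(-2): -4x - 2y + 2z = 11/2. Then distance = |-2 − (11/2)| / √24 ≈ 1.5309.

1.5309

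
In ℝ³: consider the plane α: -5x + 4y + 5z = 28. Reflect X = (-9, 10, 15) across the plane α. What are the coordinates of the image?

λ = (n·X − d)/|n|² = (160 − 28)/66 = 2.
Reflection = X − 2λn = (-9, 10, 15) − 4·(-5, 4, 5) = (11, -6, -5).

(11, -6, -5)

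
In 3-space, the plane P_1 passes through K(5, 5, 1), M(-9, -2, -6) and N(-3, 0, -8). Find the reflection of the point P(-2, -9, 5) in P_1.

(-10, 11, 1)

KM = (-14, -7, -7), KN = (-8, -5, -9); a normal to P_1 is KM × KN = (28, -70, 14).
Using K: P_1 has equation 28x - 70y + 14z = -196.
λ = (n·P − d)/|n|² = (644 − (-196))/5880 = 1/7.
Reflection = P − 2λn = (-2, -9, 5) − (2/7)·(28, -70, 14) = (-10, 11, 1).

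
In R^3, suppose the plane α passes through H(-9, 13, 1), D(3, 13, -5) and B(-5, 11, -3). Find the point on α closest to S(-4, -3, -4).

(-7, 3, -10)

HD = (12, 0, -6), HB = (4, -2, -4); a normal to α is HD × HB = (-12, 24, -24).
Using H: α has equation -12x + 24y - 24z = 396.
Foot = S − λn with λ = (n·S − d)/|n|² = (72 − 396)/1296 = -1/4.
Foot = (-4, -3, -4) − (-1/4)·(-12, 24, -24) = (-7, 3, -10).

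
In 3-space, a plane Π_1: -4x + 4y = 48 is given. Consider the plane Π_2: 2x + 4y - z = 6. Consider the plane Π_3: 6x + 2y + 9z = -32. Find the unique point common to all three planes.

Solving the 3×3 linear system -4x + 4y = 48, 2x + 4y - z = 6, 6x + 2y + 9z = -32 (e.g. by elimination or Cramer's rule, determinant = -248) gives (-7, 5, 0).

(-7, 5, 0)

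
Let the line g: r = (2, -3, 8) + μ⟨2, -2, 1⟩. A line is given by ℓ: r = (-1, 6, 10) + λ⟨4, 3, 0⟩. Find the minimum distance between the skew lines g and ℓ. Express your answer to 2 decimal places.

Common perpendicular direction n = (2, -2, 1) × (4, 3, 0) = (-3, 4, 14).
With w = (-1, 6, 10) − (2, -3, 8) = (-3, 9, 2), w · n = 73.
Distance = |w · n| / |n| = |73| / √221 ≈ 4.91.

4.91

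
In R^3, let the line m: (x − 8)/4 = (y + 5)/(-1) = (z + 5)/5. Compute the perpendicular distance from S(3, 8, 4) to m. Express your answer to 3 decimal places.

m has direction (4, -1, 5) through (8, -5, -5).
Taking (8, -5, -5) on m with direction v = (4, -1, 5): w = S − (8, -5, -5) = (-5, 13, 9), and w × v = (74, 61, -47).
Distance = |w × v| / |v| = √11406 / √42 ≈ 16.479.

16.479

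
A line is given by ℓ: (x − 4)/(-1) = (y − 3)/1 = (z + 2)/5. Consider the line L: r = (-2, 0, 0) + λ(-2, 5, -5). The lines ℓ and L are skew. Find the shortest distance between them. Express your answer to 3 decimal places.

ℓ has direction (-1, 1, 5) through (4, 3, -2).
Common perpendicular direction n = (-1, 1, 5) × (-2, 5, -5) = (-30, -15, -3).
With w = (-2, 0, 0) − (4, 3, -2) = (-6, -3, 2), w · n = 219.
Distance = |w · n| / |n| = |219| / √1134 ≈ 6.503.

6.503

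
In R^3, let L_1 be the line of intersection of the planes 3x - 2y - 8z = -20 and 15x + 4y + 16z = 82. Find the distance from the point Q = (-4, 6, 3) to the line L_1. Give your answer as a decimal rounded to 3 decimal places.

Direction of L_1: (3, -2, -8) × (15, 4, 16) = (0, -168, 42).
A point on L_1: solving the two plane equations with y = 5 gives (2, 5, 2).
Taking (2, 5, 2) on L_1 with direction v = (0, -168, 42): w = Q − (2, 5, 2) = (-6, 1, 1), and w × v = (210, 252, 1008).
Distance = |w × v| / |v| = √1123668 / √29988 ≈ 6.121.

6.121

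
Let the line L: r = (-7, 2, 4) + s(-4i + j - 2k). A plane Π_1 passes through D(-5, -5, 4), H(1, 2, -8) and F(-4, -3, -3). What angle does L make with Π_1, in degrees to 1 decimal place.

41.7

DH = (6, 7, -12), DF = (1, 2, -7); a normal to Π_1 is DH × DF = (-25, 30, 5).
Using D: Π_1 has equation -25x + 30y + 5z = -5.
sin θ = |n·v| / (|n||v|) = |120| / (√1550 · √21) = 0.66513.
θ ≈ 41.7°.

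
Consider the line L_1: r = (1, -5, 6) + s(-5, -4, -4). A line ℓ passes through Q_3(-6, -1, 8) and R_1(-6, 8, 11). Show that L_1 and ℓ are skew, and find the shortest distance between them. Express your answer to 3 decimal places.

A direction vector for ℓ is R_1 − Q_3 = (0, 9, 3).
Common perpendicular direction n = (-5, -4, -4) × (0, 9, 3) = (24, 15, -45).
With w = (-6, -1, 8) − (1, -5, 6) = (-7, 4, 2), w · n = -198.
Since n ≠ 0 the lines are not parallel, and w · n = -198 ≠ 0 so they do not intersect; hence they are skew.
Distance = |w · n| / |n| = |-198| / √2826 ≈ 3.725.

3.725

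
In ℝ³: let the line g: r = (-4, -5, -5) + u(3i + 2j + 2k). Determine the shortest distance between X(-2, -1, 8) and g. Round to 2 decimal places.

Taking (-4, -5, -5) on g with direction v = (3, 2, 2): w = X − (-4, -5, -5) = (2, 4, 13), and w × v = (-18, 35, -8).
Distance = |w × v| / |v| = √1613 / √17 ≈ 9.74.

9.74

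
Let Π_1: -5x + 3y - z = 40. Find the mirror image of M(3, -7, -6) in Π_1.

λ = (n·M − d)/|n|² = (-30 − 40)/35 = -2.
Reflection = M − 2λn = (3, -7, -6) − (-4)·(-5, 3, -1) = (-17, 5, -10).

(-17, 5, -10)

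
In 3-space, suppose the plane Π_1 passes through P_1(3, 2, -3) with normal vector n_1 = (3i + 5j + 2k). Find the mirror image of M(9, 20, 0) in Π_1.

(-9, -10, -12)

Π_1: n_1·r = n_1·P_1 gives 3x + 5y + 2z = 13.
λ = (n·M − d)/|n|² = (127 − 13)/38 = 3.
Reflection = M − 2λn = (9, 20, 0) − 6·(3, 5, 2) = (-9, -10, -12).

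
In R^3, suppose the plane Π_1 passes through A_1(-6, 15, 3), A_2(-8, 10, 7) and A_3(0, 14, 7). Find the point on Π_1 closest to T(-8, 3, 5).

(-10, 7, 9)

A_1A_2 = (-2, -5, 4), A_1A_3 = (6, -1, 4); a normal to Π_1 is A_1A_2 × A_1A_3 = (-16, 32, 32).
Using A_1: Π_1 has equation -16x + 32y + 32z = 672.
Foot = T − λn with λ = (n·T − d)/|n|² = (384 − 672)/2304 = -1/8.
Foot = (-8, 3, 5) − (-1/8)·(-16, 32, 32) = (-10, 7, 9).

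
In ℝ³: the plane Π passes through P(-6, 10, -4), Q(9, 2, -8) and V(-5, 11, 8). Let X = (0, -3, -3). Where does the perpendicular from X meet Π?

PQ = (15, -8, -4), PV = (1, 1, 12); a normal to Π is PQ × PV = (-92, -184, 23).
Using P: Π has equation -92x - 184y + 23z = -1380.
Foot = X − λn with λ = (n·X − d)/|n|² = (483 − (-1380))/42849 = 1/23.
Foot = (0, -3, -3) − (1/23)·(-92, -184, 23) = (4, 5, -4).

(4, 5, -4)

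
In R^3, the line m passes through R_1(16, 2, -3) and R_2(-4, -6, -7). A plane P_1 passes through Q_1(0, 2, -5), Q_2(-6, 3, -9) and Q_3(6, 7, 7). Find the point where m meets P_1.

A direction vector for m is R_2 − R_1 = (-20, -8, -4).
Q_1Q_2 = (-6, 1, -4), Q_1Q_3 = (6, 5, 12); a normal to P_1 is Q_1Q_2 × Q_1Q_3 = (32, 48, -36).
Using Q_1: P_1 has equation 32x + 48y - 36z = 276.
Substitute r = (16, 2, -3) + t(-20, -8, -4) into the plane: 716 + (-880)t = 276, so t = 1/2.
Intersection: (16, 2, -3) + (1/2)·(-20, -8, -4) = (6, -2, -5).

(6, -2, -5)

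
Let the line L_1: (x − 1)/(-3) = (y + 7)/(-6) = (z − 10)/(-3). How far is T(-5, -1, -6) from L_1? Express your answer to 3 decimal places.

L_1 has direction (-3, -6, -3) through (1, -7, 10).
Taking (1, -7, 10) on L_1 with direction v = (-3, -6, -3): w = T − (1, -7, 10) = (-6, 6, -16), and w × v = (-114, 30, 54).
Distance = |w × v| / |v| = √16812 / √54 ≈ 17.645.

17.645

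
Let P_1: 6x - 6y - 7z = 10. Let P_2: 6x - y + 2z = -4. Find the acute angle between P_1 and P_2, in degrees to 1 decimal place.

66.6

cos θ = |n₁·n₂| / (|n₁||n₂|) = |28| / (√121 · √41).
θ = arccos(0.39753) ≈ 66.6°.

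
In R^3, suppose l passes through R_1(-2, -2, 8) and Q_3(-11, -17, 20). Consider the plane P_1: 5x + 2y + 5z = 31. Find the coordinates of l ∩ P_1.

(1, 3, 4)

A direction vector for l is Q_3 − R_1 = (-9, -15, 12).
Substitute r = (-2, -2, 8) + t(-9, -15, 12) into the plane: 26 + (-15)t = 31, so t = -1/3.
Intersection: (-2, -2, 8) + (-1/3)·(-9, -15, 12) = (1, 3, 4).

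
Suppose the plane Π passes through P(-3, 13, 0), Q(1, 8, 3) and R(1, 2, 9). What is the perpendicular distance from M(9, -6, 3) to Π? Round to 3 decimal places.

PQ = (4, -5, 3), PR = (4, -11, 9); a normal to Π is PQ × PR = (-12, -24, -24).
Using P: Π has equation -12x - 24y - 24z = -276.
n·M − d = (-12)·(9) + (-24)·(-6) + (-24)·(3) − (-276) = 240; |n| = √1296.
Distance = |240| / √1296 = 240/√1296 ≈ 6.667.

6.667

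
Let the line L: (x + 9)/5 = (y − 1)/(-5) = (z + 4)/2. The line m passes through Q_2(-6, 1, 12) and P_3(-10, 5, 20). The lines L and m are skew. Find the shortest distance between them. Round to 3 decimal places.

2.121

L has direction (5, -5, 2) through (-9, 1, -4).
A direction vector for m is P_3 − Q_2 = (-4, 4, 8).
Common perpendicular direction n = (5, -5, 2) × (-4, 4, 8) = (-48, -48, 0).
With w = (-6, 1, 12) − (-9, 1, -4) = (3, 0, 16), w · n = -144.
Distance = |w · n| / |n| = |-144| / √4608 ≈ 2.121.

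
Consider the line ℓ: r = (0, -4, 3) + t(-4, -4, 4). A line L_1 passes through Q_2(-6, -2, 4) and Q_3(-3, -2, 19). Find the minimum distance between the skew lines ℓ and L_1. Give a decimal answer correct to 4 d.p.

A direction vector for L_1 is Q_3 − Q_2 = (3, 0, 15).
Common perpendicular direction n = (-4, -4, 4) × (3, 0, 15) = (-60, 72, 12).
With w = (-6, -2, 4) − (0, -4, 3) = (-6, 2, 1), w · n = 516.
Distance = |w · n| / |n| = |516| / √8928 ≈ 5.4610.

5.4610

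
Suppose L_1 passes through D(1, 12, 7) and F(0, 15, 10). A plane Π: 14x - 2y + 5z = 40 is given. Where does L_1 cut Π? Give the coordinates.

A direction vector for L_1 is F − D = (-1, 3, 3).
Substitute r = (1, 12, 7) + t(-1, 3, 3) into the plane: 25 + (-5)t = 40, so t = -3.
Intersection: (1, 12, 7) + (-3)·(-1, 3, 3) = (4, 3, -2).

(4, 3, -2)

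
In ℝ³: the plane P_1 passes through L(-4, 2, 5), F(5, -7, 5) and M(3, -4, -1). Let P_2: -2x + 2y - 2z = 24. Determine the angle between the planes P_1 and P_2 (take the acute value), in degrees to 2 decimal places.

86.13

LF = (9, -9, 0), LM = (7, -6, -6); a normal to P_1 is LF × LM = (54, 54, 9).
Using L: P_1 has equation 54x + 54y + 9z = -63.
cos θ = |n₁·n₂| / (|n₁||n₂|) = |-18| / (√5913 · √12).
θ = arccos(0.06757) ≈ 86.13°.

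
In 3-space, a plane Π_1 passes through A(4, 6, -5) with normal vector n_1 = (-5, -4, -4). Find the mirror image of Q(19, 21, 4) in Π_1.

(-11, -3, -20)

Π_1: n_1·r = n_1·A gives -5x - 4y - 4z = -24.
λ = (n·Q − d)/|n|² = (-195 − (-24))/57 = -3.
Reflection = Q − 2λn = (19, 21, 4) − (-6)·(-5, -4, -4) = (-11, -3, -20).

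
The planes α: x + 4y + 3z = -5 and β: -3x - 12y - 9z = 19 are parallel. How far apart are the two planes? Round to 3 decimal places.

Rescale β by 1/(-3): x + 4y + 3z = -19/3. Then distance = |-5 − (-19/3)| / √26 ≈ 0.261.

0.261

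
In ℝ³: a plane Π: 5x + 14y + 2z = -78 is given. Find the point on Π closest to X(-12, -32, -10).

(-2, -4, -6)

Foot = X − λn with λ = (n·X − d)/|n|² = (-528 − (-78))/225 = -2.
Foot = (-12, -32, -10) − (-2)·(5, 14, 2) = (-2, -4, -6).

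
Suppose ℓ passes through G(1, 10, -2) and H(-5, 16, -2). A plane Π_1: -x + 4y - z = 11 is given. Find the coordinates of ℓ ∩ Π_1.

(7, 4, -2)

A direction vector for ℓ is H − G = (-6, 6, 0).
Substitute r = (1, 10, -2) + t(-6, 6, 0) into the plane: 41 + 30t = 11, so t = -1.
Intersection: (1, 10, -2) + (-1)·(-6, 6, 0) = (7, 4, -2).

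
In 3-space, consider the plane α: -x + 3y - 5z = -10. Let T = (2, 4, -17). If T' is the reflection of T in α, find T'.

λ = (n·T − d)/|n|² = (95 − (-10))/35 = 3.
Reflection = T − 2λn = (2, 4, -17) − 6·(-1, 3, -5) = (8, -14, 13).

(8, -14, 13)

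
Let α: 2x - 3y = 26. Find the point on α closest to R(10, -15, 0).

(4, -6, 0)

Foot = R − λn with λ = (n·R − d)/|n|² = (65 − 26)/13 = 3.
Foot = (10, -15, 0) − 3·(2, -3, 0) = (4, -6, 0).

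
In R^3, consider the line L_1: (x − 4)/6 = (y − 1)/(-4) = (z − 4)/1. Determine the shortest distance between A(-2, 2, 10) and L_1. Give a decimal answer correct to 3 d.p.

L_1 has direction (6, -4, 1) through (4, 1, 4).
Taking (4, 1, 4) on L_1 with direction v = (6, -4, 1): w = A − (4, 1, 4) = (-6, 1, 6), and w × v = (25, 42, 18).
Distance = |w × v| / |v| = √2713 / √53 ≈ 7.155.

7.155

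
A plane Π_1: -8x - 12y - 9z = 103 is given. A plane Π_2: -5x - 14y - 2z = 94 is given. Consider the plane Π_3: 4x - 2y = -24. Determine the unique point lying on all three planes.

(-8, -4, 1)

Solving the 3×3 linear system -8x - 12y - 9z = 103, -5x - 14y - 2z = 94, 4x - 2y = -24 (e.g. by elimination or Cramer's rule, determinant = -466) gives (-8, -4, 1).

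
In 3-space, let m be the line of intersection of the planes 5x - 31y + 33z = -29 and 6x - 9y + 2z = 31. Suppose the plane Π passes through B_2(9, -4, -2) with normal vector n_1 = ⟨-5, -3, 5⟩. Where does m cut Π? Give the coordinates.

Direction of m: (5, -31, 33) × (6, -9, 2) = (235, 188, 141).
A point on m: solving the two plane equations with x = -3 gives (-3, -7, -7).
Π: n_1·r = n_1·B_2 gives -5x - 3y + 5z = -43.
Substitute r = (-3, -7, -7) + t(235, 188, 141) into the plane: 1 + (-1034)t = -43, so t = 2/47.
Intersection: (-3, -7, -7) + (2/47)·(235, 188, 141) = (7, 1, -1).

(7, 1, -1)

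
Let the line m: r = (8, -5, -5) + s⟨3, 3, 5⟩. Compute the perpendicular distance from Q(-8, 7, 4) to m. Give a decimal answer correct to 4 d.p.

Taking (8, -5, -5) on m with direction v = (3, 3, 5): w = Q − (8, -5, -5) = (-16, 12, 9), and w × v = (33, 107, -84).
Distance = |w × v| / |v| = √19594 / √43 ≈ 21.3465.

21.3465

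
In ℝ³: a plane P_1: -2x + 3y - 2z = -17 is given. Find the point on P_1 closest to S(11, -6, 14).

(5, 3, 8)

Foot = S − λn with λ = (n·S − d)/|n|² = (-68 − (-17))/17 = -3.
Foot = (11, -6, 14) − (-3)·(-2, 3, -2) = (5, 3, 8).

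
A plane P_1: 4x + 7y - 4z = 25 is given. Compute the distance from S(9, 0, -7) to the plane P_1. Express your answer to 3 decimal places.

4.333

n·S − d = (4)·(9) + (7)·(0) + (-4)·(-7) − 25 = 39; |n| = √81.
Distance = |39| / √81 = 39/√81 ≈ 4.333.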